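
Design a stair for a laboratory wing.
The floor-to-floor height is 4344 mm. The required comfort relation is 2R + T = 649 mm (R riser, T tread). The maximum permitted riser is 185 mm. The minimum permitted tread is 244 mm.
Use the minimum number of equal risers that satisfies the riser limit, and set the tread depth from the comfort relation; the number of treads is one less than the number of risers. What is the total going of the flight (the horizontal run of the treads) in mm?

6601 mm

4344 / 185 = 23.481 → round up to 24 risers.
Each riser is 4344/24 = 181 mm (≤ 185 mm).
From 2R + T = 649: T = 649 − 362 = 287 mm.
24 risers give 23 treads; going = 23 × 287 = 6601 mm.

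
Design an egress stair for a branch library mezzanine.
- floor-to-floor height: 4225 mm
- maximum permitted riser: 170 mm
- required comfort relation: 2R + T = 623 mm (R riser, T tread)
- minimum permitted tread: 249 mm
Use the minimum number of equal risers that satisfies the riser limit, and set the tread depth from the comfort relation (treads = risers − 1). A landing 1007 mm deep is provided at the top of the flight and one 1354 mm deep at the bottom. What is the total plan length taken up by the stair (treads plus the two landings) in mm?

⌈4225/170⌉ = 25 risers.
Each riser is 4225/25 = 169 mm (≤ 170 mm).
T = 623 − 2·169 = 285 mm, which satisfies the 249 mm minimum.
25 risers give 24 treads; going = 24 × 285 = 6840 mm.
Enclosure = 6840 + 1007 + 1354 = 9201 mm.

9201 mm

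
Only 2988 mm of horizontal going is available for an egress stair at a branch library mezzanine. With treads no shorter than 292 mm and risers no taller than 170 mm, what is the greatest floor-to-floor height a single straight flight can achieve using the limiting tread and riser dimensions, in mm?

2988 / 292 = 10.23, so 10 treads fit.
Risers = treads + 1 = 11.
Maximum height = 11 × 170 = 1870 mm.

1870 mm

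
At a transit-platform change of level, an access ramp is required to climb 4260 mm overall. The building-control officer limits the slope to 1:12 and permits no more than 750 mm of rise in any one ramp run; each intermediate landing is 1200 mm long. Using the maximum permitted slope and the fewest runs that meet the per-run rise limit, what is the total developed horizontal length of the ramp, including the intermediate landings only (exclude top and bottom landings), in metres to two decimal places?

4260 / 750 = 5.680 → round up to 6 ramp runs. That means 5 intermediate landings.
Horizontal run for 4260 mm of rise at 1:12 is 4260 × 12 = 51120 mm.
Intermediate landings: 5 × 1200 = 6000 mm.
Total developed length = 51120 + 6000 = 57120 mm.
= 57.12 m.

57.12 m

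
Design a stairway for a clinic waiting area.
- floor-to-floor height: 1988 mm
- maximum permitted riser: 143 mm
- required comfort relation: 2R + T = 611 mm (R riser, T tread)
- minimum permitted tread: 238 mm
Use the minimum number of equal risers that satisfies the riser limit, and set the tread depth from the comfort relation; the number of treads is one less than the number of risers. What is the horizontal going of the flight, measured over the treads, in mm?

⌈1988/143⌉ = 14 risers.
Each riser is 1988/14 = 142 mm (≤ 143 mm).
T = 611 − 2·142 = 327 mm, which satisfies the 238 mm minimum.
14 risers give 13 treads; going = 13 × 327 = 4251 mm.

4251 mm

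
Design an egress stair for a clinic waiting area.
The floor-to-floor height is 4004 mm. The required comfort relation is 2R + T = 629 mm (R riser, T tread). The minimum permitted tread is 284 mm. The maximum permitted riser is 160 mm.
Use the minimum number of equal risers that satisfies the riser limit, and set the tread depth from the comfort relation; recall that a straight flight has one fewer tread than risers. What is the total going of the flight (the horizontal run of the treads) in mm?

4004 / 160 = 25.025 → round up to 26 risers.
Riser R = 4004 / 26 = 154 mm, within the 160 mm limit.
From 2R + T = 629: T = 629 − 308 = 321 mm.
26 risers give 25 treads; going = 25 × 321 = 8025 mm.

8025 mm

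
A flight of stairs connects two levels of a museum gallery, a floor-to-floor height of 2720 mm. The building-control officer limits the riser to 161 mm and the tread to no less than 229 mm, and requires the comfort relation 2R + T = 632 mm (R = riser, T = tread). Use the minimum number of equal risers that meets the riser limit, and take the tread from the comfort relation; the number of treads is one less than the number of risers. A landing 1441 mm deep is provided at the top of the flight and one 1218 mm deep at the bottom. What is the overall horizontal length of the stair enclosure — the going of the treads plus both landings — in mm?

⌈2720/161⌉ = 17 risers.
Riser R = 2720 / 17 = 160 mm, within the 161 mm limit.
T = 632 − 2·160 = 312 mm, which satisfies the 229 mm minimum.
Treads = 17 − 1 = 16; going = 16 × 312 = 4992 mm.
Enclosure = 4992 + 1441 + 1218 = 7651 mm.

7651 mm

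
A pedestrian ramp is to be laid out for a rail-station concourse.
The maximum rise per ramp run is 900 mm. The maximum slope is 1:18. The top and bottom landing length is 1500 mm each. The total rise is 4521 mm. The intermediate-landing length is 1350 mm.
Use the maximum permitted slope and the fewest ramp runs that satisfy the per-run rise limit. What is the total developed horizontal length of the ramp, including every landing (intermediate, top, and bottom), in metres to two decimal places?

91.13 m

At most 900 each: 4521/900 = 5.02, giving 6 ramp runs. That means 5 intermediate landings.
Ramp run (horizontal) at 1:18: 4521 × 18 = 81378 mm.
5 intermediate landings contribute 5 × 1350 = 6750 mm.
Top and bottom landings: 2 × 1500 = 3000 mm.
Total = 81378 + 6750 + 3000 = 91128 mm.
= 91.13 m.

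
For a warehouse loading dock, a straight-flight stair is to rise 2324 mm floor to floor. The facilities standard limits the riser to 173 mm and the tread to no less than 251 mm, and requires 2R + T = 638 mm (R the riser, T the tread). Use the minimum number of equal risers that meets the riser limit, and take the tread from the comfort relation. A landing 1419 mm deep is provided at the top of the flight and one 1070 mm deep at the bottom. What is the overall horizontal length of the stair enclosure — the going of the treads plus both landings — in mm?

6467 mm

2324 / 173 = 13.43, so 14 risers are needed.
Each riser is 2324/14 = 166 mm (≤ 173 mm).
T = 638 − 2·166 = 306 mm, which satisfies the 251 mm minimum.
Going = (14 − 1) × 306 = 3978 mm.
Add landings: 3978 + 1419 + 1070 = 6467 mm.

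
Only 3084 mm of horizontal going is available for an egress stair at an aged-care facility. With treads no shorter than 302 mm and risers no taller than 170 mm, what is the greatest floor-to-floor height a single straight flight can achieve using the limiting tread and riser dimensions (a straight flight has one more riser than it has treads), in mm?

1870 mm

3084 / 302 = 10.21, so 10 treads fit.
Risers = treads + 1 = 11.
Maximum height = 11 × 170 = 1870 mm.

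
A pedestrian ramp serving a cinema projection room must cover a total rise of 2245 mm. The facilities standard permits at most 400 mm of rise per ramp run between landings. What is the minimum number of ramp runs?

6 runs

At most 400 each: 2245/400 = 5.61, giving 6 ramp runs.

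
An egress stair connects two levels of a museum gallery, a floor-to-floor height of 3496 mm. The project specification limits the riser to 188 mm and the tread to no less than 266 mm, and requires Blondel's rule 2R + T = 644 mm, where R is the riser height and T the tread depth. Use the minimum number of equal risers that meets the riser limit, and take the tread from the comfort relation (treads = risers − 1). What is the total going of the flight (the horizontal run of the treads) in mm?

3496 / 188 = 18.596 → round up to 19 risers.
R = 3496 ÷ 19 = 184 mm.
Tread T = 644 − 2 × 184 = 276 mm (≥ 266 mm).
Treads = 19 − 1 = 18; going = 18 × 276 = 4968 mm.

4968 mm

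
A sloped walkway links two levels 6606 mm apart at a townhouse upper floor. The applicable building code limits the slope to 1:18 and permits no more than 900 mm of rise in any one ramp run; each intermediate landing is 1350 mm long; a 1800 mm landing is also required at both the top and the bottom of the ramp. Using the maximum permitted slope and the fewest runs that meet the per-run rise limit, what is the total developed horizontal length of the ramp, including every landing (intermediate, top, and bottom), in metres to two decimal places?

131.96 m

At most 900 each: 6606/900 = 7.34, giving 8 ramp runs. That means 7 intermediate landings.
Ramp run (horizontal) at 1:18: 6606 × 18 = 118908 mm.
7 intermediate landings contribute 7 × 1350 = 9450 mm.
Top and bottom landings: 2 × 1800 = 3600 mm.
Total = 118908 + 9450 + 3600 = 131958 mm.
= 131.96 m.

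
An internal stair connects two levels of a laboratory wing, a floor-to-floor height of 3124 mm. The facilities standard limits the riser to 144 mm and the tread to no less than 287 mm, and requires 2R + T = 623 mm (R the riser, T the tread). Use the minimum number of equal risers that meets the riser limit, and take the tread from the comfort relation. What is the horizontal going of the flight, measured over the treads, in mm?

7119 mm

⌈3124/144⌉ = 22 risers.
Riser R = 3124 / 22 = 142 mm, within the 144 mm limit.
Tread T = 623 − 2 × 142 = 339 mm (≥ 287 mm).
Going = (22 − 1) × 339 = 7119 mm.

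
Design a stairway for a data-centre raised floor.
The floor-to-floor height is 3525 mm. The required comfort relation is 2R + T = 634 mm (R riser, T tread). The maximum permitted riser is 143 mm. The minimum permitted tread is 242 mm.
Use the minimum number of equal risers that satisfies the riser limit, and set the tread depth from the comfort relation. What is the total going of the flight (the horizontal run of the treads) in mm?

⌈3525/143⌉ = 25 risers.
Riser R = 3525 / 25 = 141 mm, within the 143 mm limit.
T = 634 − 2·141 = 352 mm, which satisfies the 242 mm minimum.
Going = (25 − 1) × 352 = 8448 mm.

8448 mm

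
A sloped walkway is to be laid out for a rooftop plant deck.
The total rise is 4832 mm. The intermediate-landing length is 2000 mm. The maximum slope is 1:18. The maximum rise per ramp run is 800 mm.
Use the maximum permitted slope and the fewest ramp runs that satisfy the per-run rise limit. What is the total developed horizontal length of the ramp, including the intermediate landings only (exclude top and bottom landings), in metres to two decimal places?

98.98 m

⌈4832/800⌉ = 7 ramp runs. That means 6 intermediate landings.
Horizontal run for 4832 mm of rise at 1:18 is 4832 × 18 = 86976 mm.
Intermediate landings: 6 × 2000 = 12000 mm.
Total developed length = 86976 + 12000 = 98976 mm.
= 98.98 m.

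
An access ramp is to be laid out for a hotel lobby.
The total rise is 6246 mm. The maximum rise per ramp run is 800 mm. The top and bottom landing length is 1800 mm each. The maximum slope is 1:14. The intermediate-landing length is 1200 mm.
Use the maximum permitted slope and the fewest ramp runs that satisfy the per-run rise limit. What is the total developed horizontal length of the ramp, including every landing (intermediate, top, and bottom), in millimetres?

99444 mm

6246 / 800 = 7.81, so 8 ramp runs are needed. That means 7 intermediate landings.
Ramp run (horizontal) at 1:14: 6246 × 14 = 87444 mm.
Intermediate landings: 7 × 1200 = 8400 mm.
Top and bottom landings: 2 × 1800 = 3600 mm.
Total = 87444 + 8400 + 3600 = 99444 mm.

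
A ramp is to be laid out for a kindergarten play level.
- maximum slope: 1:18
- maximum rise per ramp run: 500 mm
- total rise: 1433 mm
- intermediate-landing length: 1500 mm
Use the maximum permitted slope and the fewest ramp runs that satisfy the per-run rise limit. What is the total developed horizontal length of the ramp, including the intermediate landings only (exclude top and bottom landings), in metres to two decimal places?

28.79 m

⌈1433/500⌉ = 3 ramp runs. That means 2 intermediate landings.
Horizontal run for 1433 mm of rise at 1:18 is 1433 × 18 = 25794 mm.
Intermediate landings: 2 × 1500 = 3000 mm.
Total developed length = 25794 + 3000 = 28794 mm.
= 28.79 m.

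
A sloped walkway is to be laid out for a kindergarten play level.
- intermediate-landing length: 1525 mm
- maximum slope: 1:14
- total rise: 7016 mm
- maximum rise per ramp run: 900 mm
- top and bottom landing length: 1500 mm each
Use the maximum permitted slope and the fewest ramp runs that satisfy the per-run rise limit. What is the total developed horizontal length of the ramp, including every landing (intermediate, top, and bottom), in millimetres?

7016 / 900 = 7.80, so 8 ramp runs are needed. That means 7 intermediate landings.
Ramp run (horizontal) at 1:14: 7016 × 14 = 98224 mm.
Intermediate landings: 7 × 1525 = 10675 mm.
Top and bottom landings: 2 × 1500 = 3000 mm.
Total = 98224 + 10675 + 3000 = 111899 mm.

111899 mm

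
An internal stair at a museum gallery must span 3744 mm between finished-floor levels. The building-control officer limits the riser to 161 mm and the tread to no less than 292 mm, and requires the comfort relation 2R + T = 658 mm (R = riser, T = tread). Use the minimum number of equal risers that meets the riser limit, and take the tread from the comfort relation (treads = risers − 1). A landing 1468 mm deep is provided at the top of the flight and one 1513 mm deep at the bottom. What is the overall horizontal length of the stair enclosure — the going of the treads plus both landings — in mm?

At most 161 each: 3744/161 = 23.25, giving 24 risers.
Riser R = 3744 / 24 = 156 mm, within the 161 mm limit.
T = 658 − 2·156 = 346 mm, which satisfies the 292 mm minimum.
24 risers give 23 treads; going = 23 × 346 = 7958 mm.
Enclosure = 7958 + 1468 + 1513 = 10939 mm.

10939 mm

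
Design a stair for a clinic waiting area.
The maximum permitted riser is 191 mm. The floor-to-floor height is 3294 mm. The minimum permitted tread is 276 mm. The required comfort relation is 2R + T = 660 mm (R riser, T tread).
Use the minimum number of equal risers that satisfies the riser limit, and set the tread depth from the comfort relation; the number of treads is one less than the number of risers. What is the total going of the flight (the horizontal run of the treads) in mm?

At most 191 each: 3294/191 = 17.25, giving 18 risers.
Riser R = 3294 / 18 = 183 mm, within the 191 mm limit.
T = 660 − 2·183 = 294 mm, which satisfies the 276 mm minimum.
18 risers give 17 treads; going = 17 × 294 = 4998 mm.

4998 mm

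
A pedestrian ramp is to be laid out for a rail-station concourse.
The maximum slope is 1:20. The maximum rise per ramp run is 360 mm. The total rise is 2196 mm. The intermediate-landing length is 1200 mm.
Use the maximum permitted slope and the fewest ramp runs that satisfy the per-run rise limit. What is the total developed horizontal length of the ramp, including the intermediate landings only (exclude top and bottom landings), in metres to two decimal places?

At most 360 each: 2196/360 = 6.10, giving 7 ramp runs. That means 6 intermediate landings.
Ramp run (horizontal) at 1:20: 2196 × 20 = 43920 mm.
6 intermediate landings contribute 6 × 1200 = 7200 mm.
Developed length = 43920 + 7200 = 51120 mm.
= 51.12 m.

51.12 m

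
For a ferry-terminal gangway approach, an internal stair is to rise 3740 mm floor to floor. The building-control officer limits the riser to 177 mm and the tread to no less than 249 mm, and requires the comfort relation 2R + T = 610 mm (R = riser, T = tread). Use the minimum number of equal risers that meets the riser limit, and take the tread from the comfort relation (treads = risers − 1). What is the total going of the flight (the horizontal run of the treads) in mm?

5670 mm

At most 177 each: 3740/177 = 21.13, giving 22 risers.
R = 3740 ÷ 22 = 170 mm.
From 2R + T = 610: T = 610 − 340 = 270 mm.
Going = (22 − 1) × 270 = 5670 mm.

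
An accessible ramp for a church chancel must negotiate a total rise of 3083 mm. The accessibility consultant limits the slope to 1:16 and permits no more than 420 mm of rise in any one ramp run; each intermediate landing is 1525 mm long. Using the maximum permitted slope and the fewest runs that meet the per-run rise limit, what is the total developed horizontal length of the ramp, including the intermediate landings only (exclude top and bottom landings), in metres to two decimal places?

60.00 m

At most 420 each: 3083/420 = 7.34, giving 8 ramp runs. That means 7 intermediate landings.
Horizontal run for 3083 mm of rise at 1:16 is 3083 × 16 = 49328 mm.
Intermediate landings: 7 × 1525 = 10675 mm.
Total developed length = 49328 + 10675 = 60003 mm.
= 60.00 m.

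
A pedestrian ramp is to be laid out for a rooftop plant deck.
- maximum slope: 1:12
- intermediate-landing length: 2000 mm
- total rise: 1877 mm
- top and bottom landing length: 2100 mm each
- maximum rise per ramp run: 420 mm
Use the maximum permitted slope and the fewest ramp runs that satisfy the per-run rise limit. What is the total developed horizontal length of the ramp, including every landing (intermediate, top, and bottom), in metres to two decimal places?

⌈1877/420⌉ = 5 ramp runs. That means 4 intermediate landings.
Ramp run (horizontal) at 1:12: 1877 × 12 = 22524 mm.
Intermediate landings: 4 × 2000 = 8000 mm.
Top and bottom landings: 2 × 2100 = 4200 mm.
Total = 22524 + 8000 + 4200 = 34724 mm.
= 34.72 m.

34.72 m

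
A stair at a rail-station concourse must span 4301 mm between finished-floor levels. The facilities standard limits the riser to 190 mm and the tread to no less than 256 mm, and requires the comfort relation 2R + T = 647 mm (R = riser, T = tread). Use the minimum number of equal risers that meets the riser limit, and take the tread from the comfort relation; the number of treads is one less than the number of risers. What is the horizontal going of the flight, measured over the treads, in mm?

6006 mm

4301 / 190 = 22.637 → round up to 23 risers.
R = 4301 ÷ 23 = 187 mm.
Tread T = 647 − 2 × 187 = 273 mm (≥ 256 mm).
Treads = 23 − 1 = 22; going = 22 × 273 = 6006 mm.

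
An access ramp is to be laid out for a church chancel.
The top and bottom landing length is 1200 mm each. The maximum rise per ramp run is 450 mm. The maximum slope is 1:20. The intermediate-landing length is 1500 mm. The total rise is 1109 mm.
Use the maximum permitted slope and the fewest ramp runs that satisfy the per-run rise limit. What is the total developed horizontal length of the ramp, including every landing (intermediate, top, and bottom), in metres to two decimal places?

27.58 m

1109 / 450 = 2.46, so 3 ramp runs are needed. That means 2 intermediate landings.
Horizontal run for 1109 mm of rise at 1:20 is 1109 × 20 = 22180 mm.
Intermediate landings: 2 × 1500 = 3000 mm.
Top and bottom landings: 2 × 1200 = 2400 mm.
Total = 22180 + 3000 + 2400 = 27580 mm.
= 27.58 m.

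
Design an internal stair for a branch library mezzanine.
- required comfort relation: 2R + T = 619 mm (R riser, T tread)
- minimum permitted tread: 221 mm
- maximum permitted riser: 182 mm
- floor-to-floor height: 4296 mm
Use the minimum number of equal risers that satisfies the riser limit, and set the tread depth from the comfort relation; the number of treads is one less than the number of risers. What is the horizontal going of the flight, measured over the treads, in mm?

6003 mm

4296 / 182 = 23.604 → round up to 24 risers.
R = 4296 ÷ 24 = 179 mm.
Tread T = 619 − 2 × 179 = 261 mm (≥ 221 mm).
24 risers give 23 treads; going = 23 × 261 = 6003 mm.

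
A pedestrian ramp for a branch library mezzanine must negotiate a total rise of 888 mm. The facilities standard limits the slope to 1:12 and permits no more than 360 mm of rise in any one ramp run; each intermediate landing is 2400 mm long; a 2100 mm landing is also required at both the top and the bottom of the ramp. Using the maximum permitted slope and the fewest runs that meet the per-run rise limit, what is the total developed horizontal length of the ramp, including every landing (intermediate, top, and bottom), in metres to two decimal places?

888 / 360 = 2.47, so 3 ramp runs are needed. That means 2 intermediate landings.
Ramp run (horizontal) at 1:12: 888 × 12 = 10656 mm.
Intermediate landings: 2 × 2400 = 4800 mm.
Top and bottom landings: 2 × 2100 = 4200 mm.
Total = 10656 + 4800 + 4200 = 19656 mm.
= 19.66 m.

19.66 m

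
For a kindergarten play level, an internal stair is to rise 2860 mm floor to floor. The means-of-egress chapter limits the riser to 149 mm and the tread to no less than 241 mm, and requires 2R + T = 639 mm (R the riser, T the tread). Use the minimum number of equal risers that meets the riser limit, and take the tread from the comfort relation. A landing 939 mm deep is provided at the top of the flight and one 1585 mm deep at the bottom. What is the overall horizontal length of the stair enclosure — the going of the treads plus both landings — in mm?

2860 / 149 = 19.19, so 20 risers are needed.
Riser R = 2860 / 20 = 143 mm, within the 149 mm limit.
Tread T = 639 − 2 × 143 = 353 mm (≥ 241 mm).
Going = (20 − 1) × 353 = 6707 mm.
Add landings: 6707 + 939 + 1585 = 9231 mm.

9231 mm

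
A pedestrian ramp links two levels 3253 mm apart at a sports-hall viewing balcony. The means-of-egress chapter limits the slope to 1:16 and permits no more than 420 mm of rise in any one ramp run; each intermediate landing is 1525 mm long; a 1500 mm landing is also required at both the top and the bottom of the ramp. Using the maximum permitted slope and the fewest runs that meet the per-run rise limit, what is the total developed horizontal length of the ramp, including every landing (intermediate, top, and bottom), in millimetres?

65723 mm

3253 / 420 = 7.75, so 8 ramp runs are needed. That means 7 intermediate landings.
Horizontal run for 3253 mm of rise at 1:16 is 3253 × 16 = 52048 mm.
7 intermediate landings contribute 7 × 1525 = 10675 mm.
Top and bottom landings: 2 × 1500 = 3000 mm.
Total = 52048 + 10675 + 3000 = 65723 mm.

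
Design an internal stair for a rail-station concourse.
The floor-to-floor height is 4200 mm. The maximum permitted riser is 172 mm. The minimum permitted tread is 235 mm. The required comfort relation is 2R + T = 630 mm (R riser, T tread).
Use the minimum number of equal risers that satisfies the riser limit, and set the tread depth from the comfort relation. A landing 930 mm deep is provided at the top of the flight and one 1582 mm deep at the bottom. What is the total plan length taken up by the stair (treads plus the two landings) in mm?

4200 / 172 = 24.419 → round up to 25 risers.
Each riser is 4200/25 = 168 mm (≤ 172 mm).
Tread T = 630 − 2 × 168 = 294 mm (≥ 235 mm).
25 risers give 24 treads; going = 24 × 294 = 7056 mm.
Enclosure = 7056 + 930 + 1582 = 9568 mm.

9568 mm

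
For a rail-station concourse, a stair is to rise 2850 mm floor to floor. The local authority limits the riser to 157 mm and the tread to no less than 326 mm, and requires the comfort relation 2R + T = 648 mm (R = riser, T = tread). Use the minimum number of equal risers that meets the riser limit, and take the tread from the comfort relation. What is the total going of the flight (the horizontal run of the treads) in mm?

6264 mm

2850 / 157 = 18.15, so 19 risers are needed.
Each riser is 2850/19 = 150 mm (≤ 157 mm).
Tread T = 648 − 2 × 150 = 348 mm (≥ 326 mm).
Treads = 19 − 1 = 18; going = 18 × 348 = 6264 mm.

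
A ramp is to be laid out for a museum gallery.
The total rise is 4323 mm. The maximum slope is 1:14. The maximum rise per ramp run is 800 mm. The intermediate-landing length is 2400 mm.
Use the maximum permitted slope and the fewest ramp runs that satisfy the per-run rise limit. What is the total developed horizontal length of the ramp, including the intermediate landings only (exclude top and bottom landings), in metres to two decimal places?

⌈4323/800⌉ = 6 ramp runs. That means 5 intermediate landings.
Ramp run (horizontal) at 1:14: 4323 × 14 = 60522 mm.
5 intermediate landings contribute 5 × 2400 = 12000 mm.
Developed length = 60522 + 12000 = 72522 mm.
= 72.52 m.

72.52 m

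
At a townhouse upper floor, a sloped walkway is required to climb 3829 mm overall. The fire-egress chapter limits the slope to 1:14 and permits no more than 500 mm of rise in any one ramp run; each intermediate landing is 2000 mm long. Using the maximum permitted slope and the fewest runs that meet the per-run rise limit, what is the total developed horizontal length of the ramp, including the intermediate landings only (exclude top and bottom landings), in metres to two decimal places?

67.61 m

⌈3829/500⌉ = 8 ramp runs. That means 7 intermediate landings.
Horizontal run for 3829 mm of rise at 1:14 is 3829 × 14 = 53606 mm.
7 intermediate landings contribute 7 × 2000 = 14000 mm.
Developed length = 53606 + 14000 = 67606 mm.
= 67.61 m.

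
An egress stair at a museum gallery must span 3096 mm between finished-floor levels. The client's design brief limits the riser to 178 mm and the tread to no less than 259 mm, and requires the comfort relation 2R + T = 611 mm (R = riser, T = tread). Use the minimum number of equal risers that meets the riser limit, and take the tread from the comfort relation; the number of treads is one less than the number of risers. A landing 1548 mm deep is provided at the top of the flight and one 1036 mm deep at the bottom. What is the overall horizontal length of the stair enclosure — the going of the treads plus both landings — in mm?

3096 / 178 = 17.39, so 18 risers are needed.
Riser R = 3096 / 18 = 172 mm, within the 178 mm limit.
T = 611 − 2·172 = 267 mm, which satisfies the 259 mm minimum.
Treads = 18 − 1 = 17; going = 17 × 267 = 4539 mm.
Add landings: 4539 + 1548 + 1036 = 7123 mm.

7123 mm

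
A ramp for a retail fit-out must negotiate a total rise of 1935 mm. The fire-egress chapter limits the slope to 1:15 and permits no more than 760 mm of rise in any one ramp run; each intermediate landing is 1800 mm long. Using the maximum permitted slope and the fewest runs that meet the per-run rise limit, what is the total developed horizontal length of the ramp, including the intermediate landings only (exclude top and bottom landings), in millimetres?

1935 / 760 = 2.55, so 3 ramp runs are needed. That means 2 intermediate landings.
Ramp run (horizontal) at 1:15: 1935 × 15 = 29025 mm.
2 intermediate landings contribute 2 × 1800 = 3600 mm.
Total developed length = 29025 + 3600 = 32625 mm.

32625 mm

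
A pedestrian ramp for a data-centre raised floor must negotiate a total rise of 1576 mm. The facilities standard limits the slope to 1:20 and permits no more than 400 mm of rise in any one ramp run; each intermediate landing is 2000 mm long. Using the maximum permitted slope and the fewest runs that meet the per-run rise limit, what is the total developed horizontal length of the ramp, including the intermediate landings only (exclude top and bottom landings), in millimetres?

At most 400 each: 1576/400 = 3.94, giving 4 ramp runs. That means 3 intermediate landings.
Ramp run (horizontal) at 1:20: 1576 × 20 = 31520 mm.
3 intermediate landings contribute 3 × 2000 = 6000 mm.
Total developed length = 31520 + 6000 = 37520 mm.

37520 mm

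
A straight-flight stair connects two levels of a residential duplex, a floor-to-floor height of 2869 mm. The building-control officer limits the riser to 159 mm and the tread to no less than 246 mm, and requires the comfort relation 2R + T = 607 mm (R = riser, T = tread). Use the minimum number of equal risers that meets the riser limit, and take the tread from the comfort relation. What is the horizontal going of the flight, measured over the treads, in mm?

At most 159 each: 2869/159 = 18.04, giving 19 risers.
R = 2869 ÷ 19 = 151 mm.
Tread T = 607 − 2 × 151 = 305 mm (≥ 246 mm).
Treads = 19 − 1 = 18; going = 18 × 305 = 5490 mm.

5490 mm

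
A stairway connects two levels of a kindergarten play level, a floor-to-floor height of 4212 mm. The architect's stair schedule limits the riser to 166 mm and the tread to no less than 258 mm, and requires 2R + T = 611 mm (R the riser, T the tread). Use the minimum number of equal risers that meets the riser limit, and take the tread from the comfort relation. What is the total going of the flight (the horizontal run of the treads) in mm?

7175 mm

⌈4212/166⌉ = 26 risers.
Riser R = 4212 / 26 = 162 mm, within the 166 mm limit.
Tread T = 611 − 2 × 162 = 287 mm (≥ 258 mm).
Treads = 26 − 1 = 25; going = 25 × 287 = 7175 mm.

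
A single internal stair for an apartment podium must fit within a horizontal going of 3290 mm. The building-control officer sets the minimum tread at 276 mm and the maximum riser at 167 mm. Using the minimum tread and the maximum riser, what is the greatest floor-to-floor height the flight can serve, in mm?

2004 mm

3290 / 276 = 11.92, so 11 treads fit.
Risers = treads + 1 = 12.
Maximum height = 12 × 167 = 2004 mm.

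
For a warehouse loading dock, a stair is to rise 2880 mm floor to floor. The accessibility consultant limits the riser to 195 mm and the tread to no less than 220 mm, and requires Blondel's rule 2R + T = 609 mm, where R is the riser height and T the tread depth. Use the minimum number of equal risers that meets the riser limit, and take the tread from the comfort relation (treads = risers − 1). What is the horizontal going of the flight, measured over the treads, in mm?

3150 mm

⌈2880/195⌉ = 15 risers.
Each riser is 2880/15 = 192 mm (≤ 195 mm).
From 2R + T = 609: T = 609 − 384 = 225 mm.
Treads = 15 − 1 = 14; going = 14 × 225 = 3150 mm.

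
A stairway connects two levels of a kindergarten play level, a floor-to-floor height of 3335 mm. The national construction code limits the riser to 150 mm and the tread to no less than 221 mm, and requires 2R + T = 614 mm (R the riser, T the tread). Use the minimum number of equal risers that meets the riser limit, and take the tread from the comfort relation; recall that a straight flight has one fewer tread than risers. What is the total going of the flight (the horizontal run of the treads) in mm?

⌈3335/150⌉ = 23 risers.
Each riser is 3335/23 = 145 mm (≤ 150 mm).
Tread T = 614 − 2 × 145 = 324 mm (≥ 221 mm).
23 risers give 22 treads; going = 22 × 324 = 7128 mm.

7128 mm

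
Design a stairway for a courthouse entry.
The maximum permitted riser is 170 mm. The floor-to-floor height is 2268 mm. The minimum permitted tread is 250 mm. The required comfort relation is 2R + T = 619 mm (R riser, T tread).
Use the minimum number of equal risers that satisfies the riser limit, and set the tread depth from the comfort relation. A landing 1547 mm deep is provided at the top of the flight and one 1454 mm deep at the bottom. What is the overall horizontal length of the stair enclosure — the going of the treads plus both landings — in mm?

At most 170 each: 2268/170 = 13.34, giving 14 risers.
Riser R = 2268 / 14 = 162 mm, within the 170 mm limit.
T = 619 − 2·162 = 295 mm, which satisfies the 250 mm minimum.
Treads = 14 − 1 = 13; going = 13 × 295 = 3835 mm.
Enclosure = 3835 + 1547 + 1454 = 6836 mm.

6836 mm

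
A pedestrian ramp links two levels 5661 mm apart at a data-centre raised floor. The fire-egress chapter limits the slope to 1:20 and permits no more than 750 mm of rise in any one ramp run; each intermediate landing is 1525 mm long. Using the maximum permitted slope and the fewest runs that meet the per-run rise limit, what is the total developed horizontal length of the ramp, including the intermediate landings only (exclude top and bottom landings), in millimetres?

At most 750 each: 5661/750 = 7.55, giving 8 ramp runs. That means 7 intermediate landings.
Horizontal run for 5661 mm of rise at 1:20 is 5661 × 20 = 113220 mm.
Intermediate landings: 7 × 1525 = 10675 mm.
Developed length = 113220 + 10675 = 123895 mm.

123895 mm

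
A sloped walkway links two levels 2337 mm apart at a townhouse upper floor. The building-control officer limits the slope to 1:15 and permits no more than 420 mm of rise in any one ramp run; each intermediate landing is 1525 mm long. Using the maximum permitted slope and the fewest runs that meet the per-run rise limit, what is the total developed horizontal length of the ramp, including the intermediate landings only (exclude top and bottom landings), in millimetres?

2337 / 420 = 5.56, so 6 ramp runs are needed. That means 5 intermediate landings.
Horizontal run for 2337 mm of rise at 1:15 is 2337 × 15 = 35055 mm.
5 intermediate landings contribute 5 × 1525 = 7625 mm.
Developed length = 35055 + 7625 = 42680 mm.

42680 mm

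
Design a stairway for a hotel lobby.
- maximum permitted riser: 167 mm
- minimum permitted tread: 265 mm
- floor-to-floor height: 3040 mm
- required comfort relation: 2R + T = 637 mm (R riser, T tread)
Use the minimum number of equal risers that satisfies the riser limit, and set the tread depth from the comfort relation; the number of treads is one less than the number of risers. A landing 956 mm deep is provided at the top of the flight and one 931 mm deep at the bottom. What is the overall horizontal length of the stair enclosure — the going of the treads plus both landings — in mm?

⌈3040/167⌉ = 19 risers.
R = 3040 ÷ 19 = 160 mm.
From 2R + T = 637: T = 637 − 320 = 317 mm.
Treads = 19 − 1 = 18; going = 18 × 317 = 5706 mm.
Add landings: 5706 + 956 + 931 = 7593 mm.

7593 mm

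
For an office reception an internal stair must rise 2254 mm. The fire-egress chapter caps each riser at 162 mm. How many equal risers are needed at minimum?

2254 / 162 = 13.914 → round up to 14 risers.

14 risers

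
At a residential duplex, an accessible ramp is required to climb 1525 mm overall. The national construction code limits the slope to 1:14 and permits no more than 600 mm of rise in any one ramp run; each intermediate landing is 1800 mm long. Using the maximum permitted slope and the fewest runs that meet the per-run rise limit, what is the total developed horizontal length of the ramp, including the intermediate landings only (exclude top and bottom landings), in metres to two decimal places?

1525 / 600 = 2.54, so 3 ramp runs are needed. That means 2 intermediate landings.
Ramp run (horizontal) at 1:14: 1525 × 14 = 21350 mm.
2 intermediate landings contribute 2 × 1800 = 3600 mm.
Developed length = 21350 + 3600 = 24950 mm.
= 24.95 m.

24.95 m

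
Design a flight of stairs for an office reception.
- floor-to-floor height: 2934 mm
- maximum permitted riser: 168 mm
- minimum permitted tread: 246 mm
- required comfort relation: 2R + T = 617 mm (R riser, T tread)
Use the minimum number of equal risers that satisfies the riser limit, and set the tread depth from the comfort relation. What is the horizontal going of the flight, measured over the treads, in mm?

2934 / 168 = 17.46, so 18 risers are needed.
R = 2934 ÷ 18 = 163 mm.
Tread T = 617 − 2 × 163 = 291 mm (≥ 246 mm).
Going = (18 − 1) × 291 = 4947 mm.

4947 mm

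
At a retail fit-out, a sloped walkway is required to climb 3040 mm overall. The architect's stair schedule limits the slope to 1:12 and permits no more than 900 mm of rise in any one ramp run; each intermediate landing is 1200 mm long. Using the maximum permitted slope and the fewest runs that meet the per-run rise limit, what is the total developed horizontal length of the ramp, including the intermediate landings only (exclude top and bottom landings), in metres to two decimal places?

40.08 m

3040 / 900 = 3.378 → round up to 4 ramp runs. That means 3 intermediate landings.
Horizontal run for 3040 mm of rise at 1:12 is 3040 × 12 = 36480 mm.
Intermediate landings: 3 × 1200 = 3600 mm.
Total developed length = 36480 + 3600 = 40080 mm.
= 40.08 m.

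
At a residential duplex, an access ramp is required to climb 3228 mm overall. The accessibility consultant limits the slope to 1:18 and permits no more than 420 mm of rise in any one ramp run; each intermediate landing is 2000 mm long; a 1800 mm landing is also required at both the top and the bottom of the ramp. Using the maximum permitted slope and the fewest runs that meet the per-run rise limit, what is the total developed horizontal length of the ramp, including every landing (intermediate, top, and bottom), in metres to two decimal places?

75.70 m

3228 / 420 = 7.69, so 8 ramp runs are needed. That means 7 intermediate landings.
Horizontal run for 3228 mm of rise at 1:18 is 3228 × 18 = 58104 mm.
7 intermediate landings contribute 7 × 2000 = 14000 mm.
Top and bottom landings: 2 × 1800 = 3600 mm.
Total = 58104 + 14000 + 3600 = 75704 mm.
= 75.70 m.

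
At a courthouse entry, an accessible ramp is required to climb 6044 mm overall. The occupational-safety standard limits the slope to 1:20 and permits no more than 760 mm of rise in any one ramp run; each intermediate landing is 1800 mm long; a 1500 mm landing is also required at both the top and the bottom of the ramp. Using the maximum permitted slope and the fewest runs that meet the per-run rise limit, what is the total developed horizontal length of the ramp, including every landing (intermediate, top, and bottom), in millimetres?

6044 / 760 = 7.95, so 8 ramp runs are needed. That means 7 intermediate landings.
Horizontal run for 6044 mm of rise at 1:20 is 6044 × 20 = 120880 mm.
7 intermediate landings contribute 7 × 1800 = 12600 mm.
Top and bottom landings: 2 × 1500 = 3000 mm.
Total = 120880 + 12600 + 3000 = 136480 mm.

136480 mm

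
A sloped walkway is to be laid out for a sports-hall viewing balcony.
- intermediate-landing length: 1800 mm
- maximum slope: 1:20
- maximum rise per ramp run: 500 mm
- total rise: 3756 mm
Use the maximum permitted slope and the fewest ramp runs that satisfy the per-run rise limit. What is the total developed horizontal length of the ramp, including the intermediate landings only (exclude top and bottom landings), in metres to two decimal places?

87.72 m

3756 / 500 = 7.512 → round up to 8 ramp runs. That means 7 intermediate landings.
Ramp run (horizontal) at 1:20: 3756 × 20 = 75120 mm.
Intermediate landings: 7 × 1800 = 12600 mm.
Total developed length = 75120 + 12600 = 87720 mm.
= 87.72 m.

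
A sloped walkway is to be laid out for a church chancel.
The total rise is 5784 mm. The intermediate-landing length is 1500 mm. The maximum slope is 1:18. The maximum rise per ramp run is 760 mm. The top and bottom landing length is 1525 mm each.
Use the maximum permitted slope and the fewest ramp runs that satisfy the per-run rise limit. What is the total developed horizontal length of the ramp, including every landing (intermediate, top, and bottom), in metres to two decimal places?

117.66 m

⌈5784/760⌉ = 8 ramp runs. That means 7 intermediate landings.
Horizontal run for 5784 mm of rise at 1:18 is 5784 × 18 = 104112 mm.
7 intermediate landings contribute 7 × 1500 = 10500 mm.
Top and bottom landings: 2 × 1525 = 3050 mm.
Total = 104112 + 10500 + 3050 = 117662 mm.
= 117.66 m.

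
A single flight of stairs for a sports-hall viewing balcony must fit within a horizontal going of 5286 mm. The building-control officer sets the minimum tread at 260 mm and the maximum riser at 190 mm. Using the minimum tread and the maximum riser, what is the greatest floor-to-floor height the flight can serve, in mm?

3990 mm

Treads that fit: ⌊5286 / 260⌋ = 20.
Risers = treads + 1 = 21.
Maximum height = 21 × 190 = 3990 mm.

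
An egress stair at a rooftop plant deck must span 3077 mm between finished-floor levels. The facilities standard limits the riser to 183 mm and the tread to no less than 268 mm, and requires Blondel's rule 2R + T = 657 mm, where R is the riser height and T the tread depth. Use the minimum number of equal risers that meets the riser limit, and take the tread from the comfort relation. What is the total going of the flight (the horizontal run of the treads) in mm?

3077 / 183 = 16.81, so 17 risers are needed.
Each riser is 3077/17 = 181 mm (≤ 183 mm).
From 2R + T = 657: T = 657 − 362 = 295 mm.
17 risers give 16 treads; going = 16 × 295 = 4720 mm.

4720 mm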